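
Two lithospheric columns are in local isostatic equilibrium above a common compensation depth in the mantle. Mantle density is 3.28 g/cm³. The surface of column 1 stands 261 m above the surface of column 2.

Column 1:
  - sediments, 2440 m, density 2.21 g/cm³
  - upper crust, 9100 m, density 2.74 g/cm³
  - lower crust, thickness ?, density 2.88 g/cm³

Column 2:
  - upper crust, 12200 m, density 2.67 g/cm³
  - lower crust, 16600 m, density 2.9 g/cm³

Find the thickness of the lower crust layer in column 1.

Take the compensation level at the base of the deeper column (depth z_c below the surface of column 1) and equate Σ ρ_i t_i down to z_c; mantle fills any gap and the z_c terms cancel.
Column 1: 2440×2.21 + 9100×2.74 + x×2.88 + (z_c − 11540 − x)×3.28
Column 2: 261×0 + 12200×2.67 + 16600×2.9 + (z_c − 261 − 28800)×3.28
The z_c×3.28 term appears on both sides and cancels. Collect the known terms of each column as K = Σ(ρt)_known − 3.28 × (depth of known layers): K_1 = 30326.4 − 3.28×11540 = −7524.8; K_2 = 80714 − 3.28×(261 + 28800) = −14606.08.
Balance: K_1 − x×(3.28 − 2.88) = K_2, so x = (K_1 − K_2)/(3.28 − 2.88) = 7081.28/0.4 = 17700 m.

17700 m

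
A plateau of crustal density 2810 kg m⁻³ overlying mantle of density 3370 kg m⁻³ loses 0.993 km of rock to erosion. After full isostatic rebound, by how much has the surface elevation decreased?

0.165 km

Rebound u = e ρ_c/ρ_m = 0.993 km × 2810/3370 = 0.828 km.
Net surface drop = e − u = 0.993 km − 0.828 km = e (ρ_m − ρ_c)/ρ_m = 0.165 km.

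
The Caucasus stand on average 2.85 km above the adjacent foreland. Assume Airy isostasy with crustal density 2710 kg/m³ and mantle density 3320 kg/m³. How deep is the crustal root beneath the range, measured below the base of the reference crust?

For local isostatic compensation: the weight of the topography is balanced by the buoyancy of the root, ρ_c h = (ρ_m − ρ_c) r.
r = h · ρ_c / (ρ_m − ρ_c) = 2.85 km × 2710 / (3320 − 2710) = 12.7 km.

12.7 km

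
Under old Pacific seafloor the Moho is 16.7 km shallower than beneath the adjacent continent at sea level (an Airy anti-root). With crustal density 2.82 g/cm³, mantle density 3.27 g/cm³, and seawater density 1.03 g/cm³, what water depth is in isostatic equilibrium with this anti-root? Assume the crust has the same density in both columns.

4.2 km

Replacing a thickness d of crust by seawater at the top must be balanced by replacing crust with mantle at the base: d (ρ_c − ρ_w) = a (ρ_m − ρ_c).
d = a (ρ_m − ρ_c)/(ρ_c − ρ_w) = 16.7 km × 0.45/1.79 = 4.2 km.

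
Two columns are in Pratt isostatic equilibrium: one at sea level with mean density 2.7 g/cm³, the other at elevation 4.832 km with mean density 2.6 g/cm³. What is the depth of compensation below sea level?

ρ_ref D = ρ (D + h) → D (ρ_ref − ρ) = ρ h.
D = ρ h/(ρ_ref − ρ) = 2.6 × 4.832 km/(2.7 − 2.6) = 126 km.

126 km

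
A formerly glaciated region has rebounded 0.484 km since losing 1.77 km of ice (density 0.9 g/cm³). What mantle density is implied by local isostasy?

ρ_m = ρ_ice t / u = 0.9 × 1.77 km/0.484 km = 3.29 g/cm³.

3.29 g/cm³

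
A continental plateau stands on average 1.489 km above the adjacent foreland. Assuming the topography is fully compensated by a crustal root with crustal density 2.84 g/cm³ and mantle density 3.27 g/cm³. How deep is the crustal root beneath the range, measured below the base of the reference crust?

In Airy isostatic equilibrium: the weight of the topography is balanced by the buoyancy of the root, ρ_c h = (ρ_m − ρ_c) r.
r = h · ρ_c / (ρ_m − ρ_c) = 1.489 km × 2.84 / (3.27 − 2.84) = 9.83 km.

9.83 km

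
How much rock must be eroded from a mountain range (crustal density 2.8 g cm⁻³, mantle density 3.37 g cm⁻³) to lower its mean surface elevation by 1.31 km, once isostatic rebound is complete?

Net drop Δ = e − u = e − e ρ_c/ρ_m = e (ρ_m − ρ_c)/ρ_m.
e = Δ ρ_m/(ρ_m − ρ_c) = 1.31 km × 3.37/0.57 = 7.75 km.

7.75 km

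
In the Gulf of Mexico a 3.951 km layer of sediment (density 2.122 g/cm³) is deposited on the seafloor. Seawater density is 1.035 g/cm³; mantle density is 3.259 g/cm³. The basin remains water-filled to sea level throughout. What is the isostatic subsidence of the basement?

Submarine loading: the sediment displaces seawater, and the subsidence is in turn flooded, so s (ρ_m − ρ_w) = t (ρ_sed − ρ_w).
s = 3.951 km × (2.122 − 1.035) / (3.259 − 1.035) = 1.93 km.

1.93 km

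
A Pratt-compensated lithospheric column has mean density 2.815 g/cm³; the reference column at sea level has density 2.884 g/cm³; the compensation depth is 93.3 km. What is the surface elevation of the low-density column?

ρ_ref D = ρ (D + h) → h = D (ρ_ref − ρ)/ρ.
h = 93.3 km × (2.884 − 2.815)/2.815 = 2.29 km.

2.29 km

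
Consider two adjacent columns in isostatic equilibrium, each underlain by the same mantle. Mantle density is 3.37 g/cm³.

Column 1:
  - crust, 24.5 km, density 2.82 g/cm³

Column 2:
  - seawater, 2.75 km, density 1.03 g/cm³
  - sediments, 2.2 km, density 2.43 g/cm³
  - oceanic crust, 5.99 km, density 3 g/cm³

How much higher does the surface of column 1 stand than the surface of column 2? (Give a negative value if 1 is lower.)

0.818 km

For any compensation level in the mantle, the mantle terms cancel and isostasy reduces to e = (Σt_1 − Σt_2) − (Σ(ρt)_1 − Σ(ρt)_2) / ρ_m.
Σt_1 = 24.5 km; Σt_2 = 10.94 km; Σ(ρt)_1 = 69.09; Σ(ρt)_2 = 26.1485 (in km·g/cm³).
e = (24.5 − 10.94) − (69.09 − 26.1485) / 3.37 = 0.818 km.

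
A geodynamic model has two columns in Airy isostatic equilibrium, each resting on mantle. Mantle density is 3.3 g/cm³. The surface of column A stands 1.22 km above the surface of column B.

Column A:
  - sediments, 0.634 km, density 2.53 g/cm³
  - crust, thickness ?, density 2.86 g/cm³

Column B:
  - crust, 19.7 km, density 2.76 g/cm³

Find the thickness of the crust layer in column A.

Take the compensation level at the base of the deeper column (depth z_c below the surface of column A) and equate Σ ρ_i t_i down to z_c; mantle fills any gap and the z_c terms cancel.
Column A: 0.634×2.53 + x×2.86 + (z_c − 0.634 − x)×3.3
Column B: 1.22×0 + 19.7×2.76 + (z_c − 1.22 − 19.7)×3.3
The z_c×3.3 term appears on both sides and cancels. Collect the known terms of each column as K = Σ(ρt)_known − 3.3 × (depth of known layers): K_A = 1.60402 − 3.3×0.634 = −0.48818; K_B = 54.372 − 3.3×(1.22 + 19.7) = −14.664.
Balance: K_A − x×(3.3 − 2.86) = K_B, so x = (K_A − K_B)/(3.3 − 2.86) = 14.1758/0.44 = 32.2 km.

32.2 km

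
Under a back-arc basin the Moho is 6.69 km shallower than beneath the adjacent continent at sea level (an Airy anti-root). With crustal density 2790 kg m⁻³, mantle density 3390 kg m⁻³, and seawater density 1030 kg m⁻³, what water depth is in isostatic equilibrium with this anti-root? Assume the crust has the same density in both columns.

2.28 km

Replacing a thickness d of crust by seawater at the top must be balanced by replacing crust with mantle at the base: d (ρ_c − ρ_w) = a (ρ_m − ρ_c).
d = a (ρ_m − ρ_c)/(ρ_c − ρ_w) = 6.69 km × 600/1760 = 2.28 km.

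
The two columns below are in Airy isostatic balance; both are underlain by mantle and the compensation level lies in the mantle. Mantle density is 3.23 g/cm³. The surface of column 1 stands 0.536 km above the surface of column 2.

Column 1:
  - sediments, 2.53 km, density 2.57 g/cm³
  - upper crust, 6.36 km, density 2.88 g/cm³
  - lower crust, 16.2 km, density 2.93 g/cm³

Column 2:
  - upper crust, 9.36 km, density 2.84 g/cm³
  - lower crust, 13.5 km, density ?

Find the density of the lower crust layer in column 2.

2.98 g/cm³

Take the compensation level at the base of the deeper column (depth z_c below the surface of column 1) and equate Σ ρ_i t_i down to z_c; mantle fills any gap and the z_c terms cancel.
Column 1: 2.53×2.57 + 6.36×2.88 + 16.2×2.93 + (z_c − 25.09)×3.23
Column 2: 0.536×0 + 9.36×2.84 + 13.5×ρ + (z_c − 0.536 − 22.86)×3.23
The z_c×3.23 term appears on both sides and cancels. Collect the known terms of each column as K = Σ(ρt)_known − 3.23 × (depth of known layers): K_1 = 72.2849 − 3.23×25.09 = −8.7558; K_2 = 26.5824 − 3.23×(0.536 + 22.86) = −48.98668.
Balance: K_1 = K_2 + 13.5×ρ, so ρ = (K_1 − K_2)/13.5 = 40.2309/13.5 = 2.98 g/cm³.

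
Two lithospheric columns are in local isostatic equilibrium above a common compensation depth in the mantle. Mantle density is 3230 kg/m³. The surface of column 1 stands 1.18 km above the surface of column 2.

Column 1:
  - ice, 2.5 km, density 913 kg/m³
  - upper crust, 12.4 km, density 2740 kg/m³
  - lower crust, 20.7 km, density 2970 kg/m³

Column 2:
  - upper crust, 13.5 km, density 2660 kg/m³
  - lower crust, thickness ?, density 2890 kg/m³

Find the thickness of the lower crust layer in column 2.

Take the compensation level at the base of the deeper column (depth z_c below the surface of column 1) and equate Σ ρ_i t_i down to z_c; mantle fills any gap and the z_c terms cancel.
Column 1: 2.5×913 + 12.4×2740 + 20.7×2970 + (z_c − 35.6)×3230
Column 2: 1.18×0 + 13.5×2660 + x×2890 + (z_c − 1.18 − 13.5 − x)×3230
The z_c×3230 term appears on both sides and cancels. Collect the known terms of each column as K = Σ(ρt)_known − 3230 × (depth of known layers): K_1 = 97737.5 − 3230×35.6 = −17250.5; K_2 = 35910 − 3230×(1.18 + 13.5) = −11506.4.
Balance: K_1 = K_2 − x×(3230 − 2890), so x = (K_2 − K_1)/(3230 − 2890) = 5744.1/340 = 16.9 km.

16.9 km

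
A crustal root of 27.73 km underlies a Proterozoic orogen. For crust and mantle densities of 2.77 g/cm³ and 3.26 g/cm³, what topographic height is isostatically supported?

4.91 km

Isostatic balance requires: ρ_c h = (ρ_m − ρ_c) r.
h = r (ρ_m − ρ_c) / ρ_c = 27.73 km × (3.26 − 2.77) / 2.77 = 4.91 km.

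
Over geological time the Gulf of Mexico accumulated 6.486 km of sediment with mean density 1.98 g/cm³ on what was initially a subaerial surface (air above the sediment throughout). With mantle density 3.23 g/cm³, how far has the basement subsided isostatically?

3.98 km

Subaerial load: s = t ρ_sed / ρ_m = 6.486 km × 1.98/3.23 = 3.98 km.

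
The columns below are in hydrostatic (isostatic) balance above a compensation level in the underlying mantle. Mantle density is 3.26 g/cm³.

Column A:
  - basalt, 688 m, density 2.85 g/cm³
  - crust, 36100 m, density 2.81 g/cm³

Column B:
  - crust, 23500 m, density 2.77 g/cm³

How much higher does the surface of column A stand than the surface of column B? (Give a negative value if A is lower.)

1540 m

For any compensation level in the mantle, the mantle terms cancel and isostasy reduces to e = (Σt_A − Σt_B) − (Σ(ρt)_A − Σ(ρt)_B) / ρ_m.
Σt_A = 36788 m; Σt_B = 23500 m; Σ(ρt)_A = 103401.8; Σ(ρt)_B = 65095 (in m·g/cm³).
e = (36788 − 23500) − (103401.8 − 65095) / 3.26 = 1540 m.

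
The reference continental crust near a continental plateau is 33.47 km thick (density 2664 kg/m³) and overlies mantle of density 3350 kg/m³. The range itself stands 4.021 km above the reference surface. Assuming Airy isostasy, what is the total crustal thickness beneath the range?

53.1 km

Root depth r = h ρ_c / (ρ_m − ρ_c) = 4.021 km × 2664 / 686 = 15.62 km.
Total thickness = T + h + r = 33.47 km + 4.021 km + 15.62 km = 53.1 km.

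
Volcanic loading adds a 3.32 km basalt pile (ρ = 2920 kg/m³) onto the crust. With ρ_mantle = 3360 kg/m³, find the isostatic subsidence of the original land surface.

2.89 km

Subaerial loading: s = t ρ_load / ρ_m.
s = 3.32 km × 2920/3360 = 2.89 km.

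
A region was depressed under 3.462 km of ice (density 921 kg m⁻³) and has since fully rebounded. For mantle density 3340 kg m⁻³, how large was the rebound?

Removing the load lets mantle flow back in; uplift u satisfies ρ_ice t = ρ_m u.
u = t ρ_ice/ρ_m = 3.462 km × 921/3340 = 0.955 km.

0.955 km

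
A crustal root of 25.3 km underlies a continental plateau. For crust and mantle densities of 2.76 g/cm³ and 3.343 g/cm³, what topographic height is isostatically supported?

Balancing pressure at the compensation depth: ρ_c h = (ρ_m − ρ_c) r.
h = r (ρ_m − ρ_c) / ρ_c = 25.3 km × (3.343 − 2.76) / 2.76 = 5.34 km.

5.34 km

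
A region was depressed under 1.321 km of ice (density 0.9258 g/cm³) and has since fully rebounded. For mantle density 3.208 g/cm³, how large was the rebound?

0.381 km

Removing the load lets mantle flow back in; uplift u satisfies ρ_ice t = ρ_m u.
u = t ρ_ice/ρ_m = 1.321 km × 0.9258/3.208 = 0.381 km.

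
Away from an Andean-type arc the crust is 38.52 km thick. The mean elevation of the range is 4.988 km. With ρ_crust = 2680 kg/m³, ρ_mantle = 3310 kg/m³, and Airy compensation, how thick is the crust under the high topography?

64.7 km

Root depth r = h ρ_c / (ρ_m − ρ_c) = 4.988 km × 2680 / 630 = 21.22 km.
Total thickness = T + h + r = 38.52 km + 4.988 km + 21.22 km = 64.7 km.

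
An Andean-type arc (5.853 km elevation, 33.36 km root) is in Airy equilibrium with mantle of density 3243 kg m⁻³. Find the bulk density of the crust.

2760 kg m⁻³

ρ_c h = (ρ_m − ρ_c) r → ρ_c (h + r) = ρ_m r → ρ_c = ρ_m r / (h + r).
ρ_c = 3243 × 33.36 km / (5.853 km + 33.36 km) = 2760 kg m⁻³.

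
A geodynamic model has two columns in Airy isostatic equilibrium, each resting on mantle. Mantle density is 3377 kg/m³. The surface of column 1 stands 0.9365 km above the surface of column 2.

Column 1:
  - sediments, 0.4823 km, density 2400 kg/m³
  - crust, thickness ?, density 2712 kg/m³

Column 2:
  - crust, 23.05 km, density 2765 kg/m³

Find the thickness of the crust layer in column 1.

25.3 km

Take the compensation level at the base of the deeper column (depth z_c below the surface of column 1) and equate Σ ρ_i t_i down to z_c; mantle fills any gap and the z_c terms cancel.
Column 1: 0.4823×2400 + x×2712 + (z_c − 0.4823 − x)×3377
Column 2: 0.9365×0 + 23.05×2765 + (z_c − 0.9365 − 23.05)×3377
The z_c×3377 term appears on both sides and cancels. Collect the known terms of each column as K = Σ(ρt)_known − 3377 × (depth of known layers): K_1 = 1157.52 − 3377×0.4823 = −471.2071; K_2 = 63733.25 − 3377×(0.9365 + 23.05) = −17269.1605.
Balance: K_1 − x×(3377 − 2712) = K_2, so x = (K_1 − K_2)/(3377 − 2712) = 16798/665 = 25.3 km.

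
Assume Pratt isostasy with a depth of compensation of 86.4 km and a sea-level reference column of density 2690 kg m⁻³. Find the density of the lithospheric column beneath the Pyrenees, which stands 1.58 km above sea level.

Pratt balance: ρ_ref D = ρ (D + h).
ρ = ρ_ref D/(D + h) = 2690 × 86.4 km/(86.4 km + 1.58 km) = 2640 kg m⁻³.

2640 kg m⁻³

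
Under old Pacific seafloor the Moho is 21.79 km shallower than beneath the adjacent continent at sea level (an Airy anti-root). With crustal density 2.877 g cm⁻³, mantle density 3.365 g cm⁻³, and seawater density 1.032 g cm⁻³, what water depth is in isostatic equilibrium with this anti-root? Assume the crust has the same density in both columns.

5.76 km

Replacing a thickness d of crust by seawater at the top must be balanced by replacing crust with mantle at the base: d (ρ_c − ρ_w) = a (ρ_m − ρ_c).
d = a (ρ_m − ρ_c)/(ρ_c − ρ_w) = 21.79 km × 0.488/1.845 = 5.76 km.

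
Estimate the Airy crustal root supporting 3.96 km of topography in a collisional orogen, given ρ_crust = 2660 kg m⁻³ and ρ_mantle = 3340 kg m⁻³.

15.5 km

Equating mass per unit area of the two columns: the weight of the topography is balanced by the buoyancy of the root, ρ_c h = (ρ_m − ρ_c) r.
r = h · ρ_c / (ρ_m − ρ_c) = 3.96 km × 2660 / (3340 − 2660) = 15.5 km.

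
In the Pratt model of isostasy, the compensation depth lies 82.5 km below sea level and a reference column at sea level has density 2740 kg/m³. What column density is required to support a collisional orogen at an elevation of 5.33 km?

2570 kg/m³

Pratt balance: ρ_ref D = ρ (D + h).
ρ = ρ_ref D/(D + h) = 2740 × 82.5 km/(82.5 km + 5.33 km) = 2570 kg/m³.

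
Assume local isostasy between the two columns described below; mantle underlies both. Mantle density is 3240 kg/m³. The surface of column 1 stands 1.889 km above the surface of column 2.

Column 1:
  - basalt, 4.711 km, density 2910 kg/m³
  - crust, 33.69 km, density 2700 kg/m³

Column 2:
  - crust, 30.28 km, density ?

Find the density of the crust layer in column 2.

2790 kg/m³

Take the compensation level at the base of the deeper column (depth z_c below the surface of column 1) and equate Σ ρ_i t_i down to z_c; mantle fills any gap and the z_c terms cancel.
Column 1: 4.711×2910 + 33.69×2700 + (z_c − 38.401)×3240
Column 2: 1.889×0 + 30.28×ρ + (z_c − 1.889 − 30.28)×3240
The z_c×3240 term appears on both sides and cancels. Collect the known terms of each column as K = Σ(ρt)_known − 3240 × (depth of known layers): K_1 = 104672.01 − 3240×38.401 = −19747.23; K_2 = 0 − 3240×(1.889 + 30.28) = −104227.56.
Balance: K_1 = K_2 + 30.28×ρ, so ρ = (K_1 − K_2)/30.28 = 84480.3/30.28 = 2790 kg/m³.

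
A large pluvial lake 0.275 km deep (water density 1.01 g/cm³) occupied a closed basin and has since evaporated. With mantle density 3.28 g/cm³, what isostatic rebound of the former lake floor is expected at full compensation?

0.0847 km

u = d ρ_w/ρ_m = 0.275 km × 1.01/3.28 = 0.0847 km.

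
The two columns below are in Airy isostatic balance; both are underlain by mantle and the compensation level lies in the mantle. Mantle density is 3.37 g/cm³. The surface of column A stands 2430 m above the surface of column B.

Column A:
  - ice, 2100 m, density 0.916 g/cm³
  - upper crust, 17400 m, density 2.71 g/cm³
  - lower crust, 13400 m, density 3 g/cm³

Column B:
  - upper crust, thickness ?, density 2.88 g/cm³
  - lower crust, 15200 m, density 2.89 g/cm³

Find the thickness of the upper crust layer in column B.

12500 m

Take the compensation level at the base of the deeper column (depth z_c below the surface of column A) and equate Σ ρ_i t_i down to z_c; mantle fills any gap and the z_c terms cancel.
Column A: 2100×0.916 + 17400×2.71 + 13400×3 + (z_c − 32900)×3.37
Column B: 2430×0 + x×2.88 + 15200×2.89 + (z_c − 2430 − 15200 − x)×3.37
The z_c×3.37 term appears on both sides and cancels. Collect the known terms of each column as K = Σ(ρt)_known − 3.37 × (depth of known layers): K_A = 89277.6 − 3.37×32900 = −21595.4; K_B = 43928 − 3.37×(2430 + 15200) = −15485.1.
Balance: K_A = K_B − x×(3.37 − 2.88), so x = (K_B − K_A)/(3.37 − 2.88) = 6110.3/0.49 = 12500 m.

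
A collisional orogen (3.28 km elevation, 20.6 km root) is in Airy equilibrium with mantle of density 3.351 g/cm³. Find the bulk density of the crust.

ρ_c h = (ρ_m − ρ_c) r → ρ_c (h + r) = ρ_m r → ρ_c = ρ_m r / (h + r).
ρ_c = 3.351 × 20.6 km / (3.28 km + 20.6 km) = 2.89 g/cm³.

2.89 g/cm³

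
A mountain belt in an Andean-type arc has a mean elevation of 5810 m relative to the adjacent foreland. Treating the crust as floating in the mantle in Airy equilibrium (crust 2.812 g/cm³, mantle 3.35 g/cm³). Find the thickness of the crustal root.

Equating mass per unit area of the two columns: the weight of the topography is balanced by the buoyancy of the root, ρ_c h = (ρ_m − ρ_c) r.
r = h · ρ_c / (ρ_m − ρ_c) = 5810 m × 2.812 / (3.35 − 2.812) = 30400 m.

30400 m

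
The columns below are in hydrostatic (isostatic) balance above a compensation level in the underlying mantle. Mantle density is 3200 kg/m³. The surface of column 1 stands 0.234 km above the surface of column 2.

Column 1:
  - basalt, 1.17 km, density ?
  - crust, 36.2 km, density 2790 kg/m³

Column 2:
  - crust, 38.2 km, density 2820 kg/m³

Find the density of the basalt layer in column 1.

2840 kg/m³

Take the compensation level at the base of the deeper column (depth z_c below the surface of column 1) and equate Σ ρ_i t_i down to z_c; mantle fills any gap and the z_c terms cancel.
Column 1: 1.17×ρ + 36.2×2790 + (z_c − 37.37)×3200
Column 2: 0.234×0 + 38.2×2820 + (z_c − 0.234 − 38.2)×3200
The z_c×3200 term appears on both sides and cancels. Collect the known terms of each column as K = Σ(ρt)_known − 3200 × (depth of known layers): K_1 = 100998 − 3200×37.37 = −18586; K_2 = 107724 − 3200×(0.234 + 38.2) = −15264.8.
Balance: K_1 + 1.17×ρ = K_2, so ρ = (K_2 − K_1)/1.17 = 3321.2/1.17 = 2840 kg/m³.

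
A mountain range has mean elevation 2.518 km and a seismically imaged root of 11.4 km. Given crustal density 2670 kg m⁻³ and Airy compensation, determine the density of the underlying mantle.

Airy balance: ρ_c h = (ρ_m − ρ_c) r → ρ_m = ρ_c (1 + h/r).
ρ_m = 2670 × (1 + 2.518 km/11.4 km) = 3260 kg m⁻³.

3260 kg m⁻³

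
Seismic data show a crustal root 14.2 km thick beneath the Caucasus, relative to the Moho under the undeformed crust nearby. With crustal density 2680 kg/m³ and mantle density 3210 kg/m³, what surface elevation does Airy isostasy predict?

2.81 km

For local isostatic compensation: ρ_c h = (ρ_m − ρ_c) r.
h = r (ρ_m − ρ_c) / ρ_c = 14.2 km × (3210 − 2680) / 2680 = 2.81 km.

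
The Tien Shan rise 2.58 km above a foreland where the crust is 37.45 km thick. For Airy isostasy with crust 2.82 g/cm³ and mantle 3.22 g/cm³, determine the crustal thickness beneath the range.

Root depth r = h ρ_c / (ρ_m − ρ_c) = 2.58 km × 2.82 / 0.4 = 18.19 km.
Total thickness = T + h + r = 37.45 km + 2.58 km + 18.19 km = 58.2 km.

58.2 km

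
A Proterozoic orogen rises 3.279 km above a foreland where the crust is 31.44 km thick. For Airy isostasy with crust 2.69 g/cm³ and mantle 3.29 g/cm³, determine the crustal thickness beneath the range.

49.4 km

Root depth r = h ρ_c / (ρ_m − ρ_c) = 3.279 km × 2.69 / 0.6 = 14.7 km.
Total thickness = T + h + r = 31.44 km + 3.279 km + 14.7 km = 49.4 km.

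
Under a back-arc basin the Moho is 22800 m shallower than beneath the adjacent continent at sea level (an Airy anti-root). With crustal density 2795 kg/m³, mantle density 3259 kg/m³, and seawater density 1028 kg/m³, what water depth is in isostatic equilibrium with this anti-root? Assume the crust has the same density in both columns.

Replacing a thickness d of crust by seawater at the top must be balanced by replacing crust with mantle at the base: d (ρ_c − ρ_w) = a (ρ_m − ρ_c).
d = a (ρ_m − ρ_c)/(ρ_c − ρ_w) = 22800 m × 464/1767 = 5990 m.

5990 m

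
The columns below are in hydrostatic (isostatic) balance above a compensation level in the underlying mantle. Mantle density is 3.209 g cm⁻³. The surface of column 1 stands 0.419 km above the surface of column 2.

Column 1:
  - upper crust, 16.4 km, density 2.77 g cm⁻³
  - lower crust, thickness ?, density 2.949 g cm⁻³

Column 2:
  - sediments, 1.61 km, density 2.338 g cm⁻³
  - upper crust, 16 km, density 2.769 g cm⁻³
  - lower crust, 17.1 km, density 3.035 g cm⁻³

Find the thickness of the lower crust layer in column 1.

Take the compensation level at the base of the deeper column (depth z_c below the surface of column 1) and equate Σ ρ_i t_i down to z_c; mantle fills any gap and the z_c terms cancel.
Column 1: 16.4×2.77 + x×2.949 + (z_c − 16.4 − x)×3.209
Column 2: 0.419×0 + 1.61×2.338 + 16×2.769 + 17.1×3.035 + (z_c − 0.419 − 34.71)×3.209
The z_c×3.209 term appears on both sides and cancels. Collect the known terms of each column as K = Σ(ρt)_known − 3.209 × (depth of known layers): K_1 = 45.428 − 3.209×16.4 = −7.1996; K_2 = 99.96668 − 3.209×(0.419 + 34.71) = −12.762281.
Balance: K_1 − x×(3.209 − 2.949) = K_2, so x = (K_1 − K_2)/(3.209 − 2.949) = 5.56268/0.26 = 21.4 km.

21.4 km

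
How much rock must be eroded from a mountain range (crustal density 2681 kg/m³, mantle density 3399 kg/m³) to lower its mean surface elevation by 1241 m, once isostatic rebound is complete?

5870 m

Net drop Δ = e − u = e − e ρ_c/ρ_m = e (ρ_m − ρ_c)/ρ_m.
e = Δ ρ_m/(ρ_m − ρ_c) = 1241 m × 3399/718 = 5870 m.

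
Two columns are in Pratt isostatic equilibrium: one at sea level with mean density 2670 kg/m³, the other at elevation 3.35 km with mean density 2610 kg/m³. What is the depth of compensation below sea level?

ρ_ref D = ρ (D + h) → D (ρ_ref − ρ) = ρ h.
D = ρ h/(ρ_ref − ρ) = 2610 × 3.35 km/(2670 − 2610) = 146 km.

146 km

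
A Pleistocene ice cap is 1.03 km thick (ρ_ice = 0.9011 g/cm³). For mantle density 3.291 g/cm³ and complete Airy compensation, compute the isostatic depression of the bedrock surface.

0.282 km

In Airy isostatic equilibrium: the ice load ρ_ice t is balanced by mantle displaced below, ρ_m s.
s = t ρ_ice / ρ_m = 1.03 km × 0.9011/3.291 = 0.282 km.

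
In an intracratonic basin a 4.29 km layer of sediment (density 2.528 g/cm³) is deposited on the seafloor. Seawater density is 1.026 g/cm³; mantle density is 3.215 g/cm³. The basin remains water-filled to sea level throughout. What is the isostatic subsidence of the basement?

2.94 km

Submarine loading: the sediment displaces seawater, and the subsidence is in turn flooded, so s (ρ_m − ρ_w) = t (ρ_sed − ρ_w).
s = 4.29 km × (2.528 − 1.026) / (3.215 − 1.026) = 2.94 km.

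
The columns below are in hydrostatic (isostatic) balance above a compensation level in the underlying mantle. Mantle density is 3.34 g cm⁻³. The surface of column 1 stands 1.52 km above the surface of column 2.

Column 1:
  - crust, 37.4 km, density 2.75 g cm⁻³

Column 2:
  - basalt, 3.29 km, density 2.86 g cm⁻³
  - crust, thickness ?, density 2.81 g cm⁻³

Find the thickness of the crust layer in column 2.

29.1 km

Take the compensation level at the base of the deeper column (depth z_c below the surface of column 1) and equate Σ ρ_i t_i down to z_c; mantle fills any gap and the z_c terms cancel.
Column 1: 37.4×2.75 + (z_c − 37.4)×3.34
Column 2: 1.52×0 + 3.29×2.86 + x×2.81 + (z_c − 1.52 − 3.29 − x)×3.34
The z_c×3.34 term appears on both sides and cancels. Collect the known terms of each column as K = Σ(ρt)_known − 3.34 × (depth of known layers): K_1 = 102.85 − 3.34×37.4 = −22.066; K_2 = 9.4094 − 3.34×(1.52 + 3.29) = −6.656.
Balance: K_1 = K_2 − x×(3.34 − 2.81), so x = (K_2 − K_1)/(3.34 − 2.81) = 15.41/0.53 = 29.1 km.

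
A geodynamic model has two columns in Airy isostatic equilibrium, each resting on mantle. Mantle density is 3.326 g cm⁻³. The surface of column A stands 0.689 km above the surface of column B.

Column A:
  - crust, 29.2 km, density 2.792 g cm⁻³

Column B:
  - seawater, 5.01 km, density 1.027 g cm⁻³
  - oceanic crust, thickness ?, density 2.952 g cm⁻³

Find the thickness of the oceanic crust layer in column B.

Take the compensation level at the base of the deeper column (depth z_c below the surface of column A) and equate Σ ρ_i t_i down to z_c; mantle fills any gap and the z_c terms cancel.
Column A: 29.2×2.792 + (z_c − 29.2)×3.326
Column B: 0.689×0 + 5.01×1.027 + x×2.952 + (z_c − 0.689 − 5.01 − x)×3.326
The z_c×3.326 term appears on both sides and cancels. Collect the known terms of each column as K = Σ(ρt)_known − 3.326 × (depth of known layers): K_A = 81.5264 − 3.326×29.2 = −15.5928; K_B = 5.14527 − 3.326×(0.689 + 5.01) = −13.809604.
Balance: K_A = K_B − x×(3.326 − 2.952), so x = (K_B − K_A)/(3.326 − 2.952) = 1.7832/0.374 = 4.77 km.

4.77 km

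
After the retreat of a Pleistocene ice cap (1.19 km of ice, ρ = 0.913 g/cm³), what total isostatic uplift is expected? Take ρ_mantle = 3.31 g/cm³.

Removing the load lets mantle flow back in; uplift u satisfies ρ_ice t = ρ_m u.
u = t ρ_ice/ρ_m = 1.19 km × 0.913/3.31 = 0.328 km.

0.328 km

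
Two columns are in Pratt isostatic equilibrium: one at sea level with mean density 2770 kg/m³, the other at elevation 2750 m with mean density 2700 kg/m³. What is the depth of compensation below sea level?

ρ_ref D = ρ (D + h) → D (ρ_ref − ρ) = ρ h.
D = ρ h/(ρ_ref − ρ) = 2700 × 2750 m/(2770 − 2700) = 106000 m.

106000 m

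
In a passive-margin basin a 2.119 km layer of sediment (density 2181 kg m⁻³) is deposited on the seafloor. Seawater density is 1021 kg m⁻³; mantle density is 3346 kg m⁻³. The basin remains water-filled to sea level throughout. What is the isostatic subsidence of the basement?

Submarine loading: the sediment displaces seawater, and the subsidence is in turn flooded, so s (ρ_m − ρ_w) = t (ρ_sed − ρ_w).
s = 2.119 km × (2181 − 1021) / (3346 − 1021) = 1.06 km.

1.06 km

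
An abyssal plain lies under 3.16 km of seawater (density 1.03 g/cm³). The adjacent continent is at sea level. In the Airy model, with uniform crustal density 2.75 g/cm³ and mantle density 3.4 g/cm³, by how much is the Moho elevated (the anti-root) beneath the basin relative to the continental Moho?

8.36 km

Isostatic balance requires: replacing crust with seawater at the top is compensated by replacing crust with mantle at the base: d (ρ_c − ρ_w) = a (ρ_m − ρ_c).
a = d (ρ_c − ρ_w)/(ρ_m − ρ_c) = 3.16 km × 1.72/0.65 = 8.36 km.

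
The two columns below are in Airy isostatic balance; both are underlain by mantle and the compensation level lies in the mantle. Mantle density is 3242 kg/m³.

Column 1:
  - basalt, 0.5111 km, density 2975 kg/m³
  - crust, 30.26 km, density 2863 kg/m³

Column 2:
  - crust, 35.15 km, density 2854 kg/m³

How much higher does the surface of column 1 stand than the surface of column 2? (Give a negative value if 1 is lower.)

−0.627 km

For any compensation level in the mantle, the mantle terms cancel and isostasy reduces to e = (Σt_1 − Σt_2) − (Σ(ρt)_1 − Σ(ρt)_2) / ρ_m.
Σt_1 = 30.7711 km; Σt_2 = 35.15 km; Σ(ρt)_1 = 88154.9025; Σ(ρt)_2 = 100318.1 (in km·kg/m³).
e = (30.7711 − 35.15) − (88154.9025 − 100318.1) / 3242 = −0.627 km.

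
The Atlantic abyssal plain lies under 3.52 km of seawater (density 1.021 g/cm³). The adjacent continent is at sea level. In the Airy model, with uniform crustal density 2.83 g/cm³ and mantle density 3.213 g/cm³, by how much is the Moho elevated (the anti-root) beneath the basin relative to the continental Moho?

By Archimedes' principle applied to the lithosphere: replacing crust with seawater at the top is compensated by replacing crust with mantle at the base: d (ρ_c − ρ_w) = a (ρ_m − ρ_c).
a = d (ρ_c − ρ_w)/(ρ_m − ρ_c) = 3.52 km × 1.809/0.383 = 16.6 km.

16.6 km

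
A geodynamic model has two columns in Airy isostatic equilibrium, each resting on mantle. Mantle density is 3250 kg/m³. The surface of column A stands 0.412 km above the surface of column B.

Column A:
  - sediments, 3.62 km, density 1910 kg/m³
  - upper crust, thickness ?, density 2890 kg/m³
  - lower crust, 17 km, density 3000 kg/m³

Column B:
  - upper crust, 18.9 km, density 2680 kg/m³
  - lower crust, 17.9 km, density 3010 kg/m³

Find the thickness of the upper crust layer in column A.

20.3 km

Take the compensation level at the base of the deeper column (depth z_c below the surface of column A) and equate Σ ρ_i t_i down to z_c; mantle fills any gap and the z_c terms cancel.
Column A: 3.62×1910 + x×2890 + 17×3000 + (z_c − 20.62 − x)×3250
Column B: 0.412×0 + 18.9×2680 + 17.9×3010 + (z_c − 0.412 − 36.8)×3250
The z_c×3250 term appears on both sides and cancels. Collect the known terms of each column as K = Σ(ρt)_known − 3250 × (depth of known layers): K_A = 57914.2 − 3250×20.62 = −9100.8; K_B = 104531 − 3250×(0.412 + 36.8) = −16408.
Balance: K_A − x×(3250 − 2890) = K_B, so x = (K_A − K_B)/(3250 − 2890) = 7307.2/360 = 20.3 km.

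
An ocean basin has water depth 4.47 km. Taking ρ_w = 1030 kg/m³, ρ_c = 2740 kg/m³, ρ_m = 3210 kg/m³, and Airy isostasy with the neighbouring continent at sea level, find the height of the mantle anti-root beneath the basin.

16.3 km

Equating mass per unit area of the two columns: replacing crust with seawater at the top is compensated by replacing crust with mantle at the base: d (ρ_c − ρ_w) = a (ρ_m − ρ_c).
a = d (ρ_c − ρ_w)/(ρ_m − ρ_c) = 4.47 km × 1710/470 = 16.3 km.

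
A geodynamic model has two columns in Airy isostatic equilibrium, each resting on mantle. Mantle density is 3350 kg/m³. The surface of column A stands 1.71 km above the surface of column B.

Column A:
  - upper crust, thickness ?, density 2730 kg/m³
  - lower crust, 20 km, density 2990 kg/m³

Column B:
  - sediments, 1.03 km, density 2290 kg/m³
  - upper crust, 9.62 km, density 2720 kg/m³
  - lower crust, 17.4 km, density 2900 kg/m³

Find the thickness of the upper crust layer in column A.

Take the compensation level at the base of the deeper column (depth z_c below the surface of column A) and equate Σ ρ_i t_i down to z_c; mantle fills any gap and the z_c terms cancel.
Column A: x×2730 + 20×2990 + (z_c − 20 − x)×3350
Column B: 1.71×0 + 1.03×2290 + 9.62×2720 + 17.4×2900 + (z_c − 1.71 − 28.05)×3350
The z_c×3350 term appears on both sides and cancels. Collect the known terms of each column as K = Σ(ρt)_known − 3350 × (depth of known layers): K_A = 59800 − 3350×20 = −7200; K_B = 78985.1 − 3350×(1.71 + 28.05) = −20710.9.
Balance: K_A − x×(3350 − 2730) = K_B, so x = (K_A − K_B)/(3350 − 2730) = 13510.9/620 = 21.8 km.

21.8 km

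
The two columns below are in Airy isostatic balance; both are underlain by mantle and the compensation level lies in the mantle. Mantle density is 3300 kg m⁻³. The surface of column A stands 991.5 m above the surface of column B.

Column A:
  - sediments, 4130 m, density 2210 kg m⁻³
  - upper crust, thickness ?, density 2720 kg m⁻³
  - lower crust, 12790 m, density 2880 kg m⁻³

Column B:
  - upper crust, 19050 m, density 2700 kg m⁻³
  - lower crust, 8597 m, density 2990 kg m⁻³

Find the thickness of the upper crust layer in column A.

12900 m

Take the compensation level at the base of the deeper column (depth z_c below the surface of column A) and equate Σ ρ_i t_i down to z_c; mantle fills any gap and the z_c terms cancel.
Column A: 4130×2210 + x×2720 + 12790×2880 + (z_c − 16920 − x)×3300
Column B: 991.5×0 + 19050×2700 + 8597×2990 + (z_c − 991.5 − 27647)×3300
The z_c×3300 term appears on both sides and cancels. Collect the known terms of each column as K = Σ(ρt)_known − 3300 × (depth of known layers): K_A = 45962500 − 3300×16920 = −9873500; K_B = 77140030 − 3300×(991.5 + 27647) = −17367020.
Balance: K_A − x×(3300 − 2720) = K_B, so x = (K_A − K_B)/(3300 − 2720) = 7493520/580 = 12900 m.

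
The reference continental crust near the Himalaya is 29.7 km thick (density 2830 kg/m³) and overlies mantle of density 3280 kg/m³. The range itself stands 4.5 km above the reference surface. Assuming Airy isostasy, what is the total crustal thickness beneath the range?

Root depth r = h ρ_c / (ρ_m − ρ_c) = 4.5 km × 2830 / 450 = 28.3 km.
Total thickness = T + h + r = 29.7 km + 4.5 km + 28.3 km = 62.5 km.

62.5 km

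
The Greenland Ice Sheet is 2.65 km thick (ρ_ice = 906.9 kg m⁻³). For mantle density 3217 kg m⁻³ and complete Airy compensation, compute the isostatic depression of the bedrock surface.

0.747 km

In Airy isostatic equilibrium: the ice load ρ_ice t is balanced by mantle displaced below, ρ_m s.
s = t ρ_ice / ρ_m = 2.65 km × 906.9/3217 = 0.747 km.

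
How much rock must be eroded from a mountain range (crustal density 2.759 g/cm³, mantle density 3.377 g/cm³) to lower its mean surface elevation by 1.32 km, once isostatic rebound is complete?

Net drop Δ = e − u = e − e ρ_c/ρ_m = e (ρ_m − ρ_c)/ρ_m.
e = Δ ρ_m/(ρ_m − ρ_c) = 1.32 km × 3.377/0.618 = 7.21 km.

7.21 km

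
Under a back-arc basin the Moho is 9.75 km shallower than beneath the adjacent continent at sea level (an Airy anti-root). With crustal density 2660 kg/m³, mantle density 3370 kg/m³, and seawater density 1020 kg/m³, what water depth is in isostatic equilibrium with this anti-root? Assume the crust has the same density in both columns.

4.22 km

Replacing a thickness d of crust by seawater at the top must be balanced by replacing crust with mantle at the base: d (ρ_c − ρ_w) = a (ρ_m − ρ_c).
d = a (ρ_m − ρ_c)/(ρ_c − ρ_w) = 9.75 km × 710/1640 = 4.22 km.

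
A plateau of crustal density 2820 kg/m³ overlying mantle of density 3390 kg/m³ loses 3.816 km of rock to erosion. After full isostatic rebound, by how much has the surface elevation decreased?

Rebound u = e ρ_c/ρ_m = 3.816 km × 2820/3390 = 3.174 km.
Net surface drop = e − u = 3.816 km − 3.174 km = e (ρ_m − ρ_c)/ρ_m = 0.642 km.

0.642 km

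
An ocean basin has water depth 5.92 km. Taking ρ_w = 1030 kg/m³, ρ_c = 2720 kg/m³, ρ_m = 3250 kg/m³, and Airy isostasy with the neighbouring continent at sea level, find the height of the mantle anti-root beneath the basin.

Balancing pressure at the compensation depth: replacing crust with seawater at the top is compensated by replacing crust with mantle at the base: d (ρ_c − ρ_w) = a (ρ_m − ρ_c).
a = d (ρ_c − ρ_w)/(ρ_m − ρ_c) = 5.92 km × 1690/530 = 18.9 km.

18.9 km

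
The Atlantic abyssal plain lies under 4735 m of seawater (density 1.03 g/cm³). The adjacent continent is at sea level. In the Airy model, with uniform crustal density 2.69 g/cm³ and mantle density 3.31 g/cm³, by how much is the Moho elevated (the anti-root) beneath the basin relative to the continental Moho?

Isostatic balance requires: replacing crust with seawater at the top is compensated by replacing crust with mantle at the base: d (ρ_c − ρ_w) = a (ρ_m − ρ_c).
a = d (ρ_c − ρ_w)/(ρ_m − ρ_c) = 4735 m × 1.66/0.62 = 12700 m.

12700 m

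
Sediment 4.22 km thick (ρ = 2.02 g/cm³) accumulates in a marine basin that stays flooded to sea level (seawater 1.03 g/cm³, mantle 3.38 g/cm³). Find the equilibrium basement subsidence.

Submarine loading: the sediment displaces seawater, and the subsidence is in turn flooded, so s (ρ_m − ρ_w) = t (ρ_sed − ρ_w).
s = 4.22 km × (2.02 − 1.03) / (3.38 − 1.03) = 1.78 km.

1.78 km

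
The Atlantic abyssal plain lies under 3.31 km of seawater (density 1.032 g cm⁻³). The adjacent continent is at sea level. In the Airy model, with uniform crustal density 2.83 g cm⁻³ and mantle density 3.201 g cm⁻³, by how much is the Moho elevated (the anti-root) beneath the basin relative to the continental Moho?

Isostatic balance requires: replacing crust with seawater at the top is compensated by replacing crust with mantle at the base: d (ρ_c − ρ_w) = a (ρ_m − ρ_c).
a = d (ρ_c − ρ_w)/(ρ_m − ρ_c) = 3.31 km × 1.798/0.371 = 16 km.

16 km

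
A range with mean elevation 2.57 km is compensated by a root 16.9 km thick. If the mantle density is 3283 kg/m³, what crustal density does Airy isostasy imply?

ρ_c h = (ρ_m − ρ_c) r → ρ_c (h + r) = ρ_m r → ρ_c = ρ_m r / (h + r).
ρ_c = 3283 × 16.9 km / (2.57 km + 16.9 km) = 2850 kg/m³.

2850 kg/m³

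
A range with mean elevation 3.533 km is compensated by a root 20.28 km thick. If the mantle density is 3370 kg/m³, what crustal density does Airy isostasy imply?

ρ_c h = (ρ_m − ρ_c) r → ρ_c (h + r) = ρ_m r → ρ_c = ρ_m r / (h + r).
ρ_c = 3370 × 20.28 km / (3.533 km + 20.28 km) = 2870 kg/m³.

2870 kg/m³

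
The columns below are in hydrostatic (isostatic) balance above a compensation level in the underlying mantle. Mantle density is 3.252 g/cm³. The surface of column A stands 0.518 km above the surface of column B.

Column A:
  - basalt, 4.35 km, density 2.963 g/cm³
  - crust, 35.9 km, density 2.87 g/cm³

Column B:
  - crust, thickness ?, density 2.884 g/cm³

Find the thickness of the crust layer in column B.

36.1 km

Take the compensation level at the base of the deeper column (depth z_c below the surface of column A) and equate Σ ρ_i t_i down to z_c; mantle fills any gap and the z_c terms cancel.
Column A: 4.35×2.963 + 35.9×2.87 + (z_c − 40.25)×3.252
Column B: 0.518×0 + x×2.884 + (z_c − 0.518 − 0 − x)×3.252
The z_c×3.252 term appears on both sides and cancels. Collect the known terms of each column as K = Σ(ρt)_known − 3.252 × (depth of known layers): K_A = 115.92205 − 3.252×40.25 = −14.97095; K_B = 0 − 3.252×(0.518 + 0) = −1.684536.
Balance: K_A = K_B − x×(3.252 − 2.884), so x = (K_B − K_A)/(3.252 − 2.884) = 13.2864/0.368 = 36.1 km.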